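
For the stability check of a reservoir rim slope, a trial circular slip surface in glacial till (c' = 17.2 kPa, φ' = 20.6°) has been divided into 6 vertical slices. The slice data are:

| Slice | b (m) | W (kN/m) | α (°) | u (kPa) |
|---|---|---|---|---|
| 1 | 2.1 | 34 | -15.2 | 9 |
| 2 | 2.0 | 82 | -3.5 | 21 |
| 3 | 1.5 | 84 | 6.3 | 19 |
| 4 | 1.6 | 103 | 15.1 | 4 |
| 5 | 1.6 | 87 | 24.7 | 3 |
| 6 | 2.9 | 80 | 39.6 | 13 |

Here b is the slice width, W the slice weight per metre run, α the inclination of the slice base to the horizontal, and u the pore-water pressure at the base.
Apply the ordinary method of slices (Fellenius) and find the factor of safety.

Ordinary method of slices: FS = Σ[c'·Δl_i + (W_i cosα_i − u_i·Δl_i)·tanφ'] / Σ W_i sinα_i, with Δl_i = b_i / cosα_i.
Slice 1: Δl = 2.1/cos(-15.2°) = 2.176 m; N'_1 = 34·cos(-15.2°) − 9·2.176 = 13.2; c'Δl = 37.43; W sinα = -8.9
Slice 2: Δl = 2.0/cos(-3.5°) = 2.004 m; N'_2 = 82·cos(-3.5°) − 21·2.004 = 39.8; c'Δl = 34.46; W sinα = -5.0
Slice 3: Δl = 1.5/cos6.3° = 1.509 m; N'_3 = 84·cos6.3° − 19·1.509 = 54.8; c'Δl = 25.96; W sinα = 9.2
Slice 4: Δl = 1.6/cos15.1° = 1.657 m; N'_4 = 103·cos15.1° − 4·1.657 = 92.8; c'Δl = 28.50; W sinα = 26.8
Slice 5: Δl = 1.6/cos24.7° = 1.761 m; N'_5 = 87·cos24.7° − 3·1.761 = 73.8; c'Δl = 30.29; W sinα = 36.4
Slice 6: Δl = 2.9/cos39.6° = 3.764 m; N'_6 = 80·cos39.6° − 13·3.764 = 12.7; c'Δl = 64.74; W sinα = 51.0
Σc'Δl = 221.4 kN/m; ΣN' = 287.1 kN/m; ΣW sinα = 109.5 kN/m
Resisting = 221.4 + 287.1·tan20.6° = 221.4 + 107.9 = 329.3 kN/m
FS = 329.3 / 109.5 = 3.008

FS = 3.01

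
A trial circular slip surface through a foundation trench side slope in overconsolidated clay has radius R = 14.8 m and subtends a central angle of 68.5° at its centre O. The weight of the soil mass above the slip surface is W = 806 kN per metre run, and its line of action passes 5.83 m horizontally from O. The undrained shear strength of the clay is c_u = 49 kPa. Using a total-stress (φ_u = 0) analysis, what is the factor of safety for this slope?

Taking moments about the centre O, the resisting moment is provided by the undrained shear strength acting along the arc:
Arc length L_a = R·θ = 14.8·(68.5°·π/180) = 14.8·1.1956 = 17.69 m
M_R = c_u·L_a·R = 49·17.69·14.8 = 12831.8 kN·m/m
M_D = W·d = 806·5.83 = 4699.0 kN·m/m
FS = M_R / M_D = 12831.8 / 4699.0 = 2.731

FS = 2.73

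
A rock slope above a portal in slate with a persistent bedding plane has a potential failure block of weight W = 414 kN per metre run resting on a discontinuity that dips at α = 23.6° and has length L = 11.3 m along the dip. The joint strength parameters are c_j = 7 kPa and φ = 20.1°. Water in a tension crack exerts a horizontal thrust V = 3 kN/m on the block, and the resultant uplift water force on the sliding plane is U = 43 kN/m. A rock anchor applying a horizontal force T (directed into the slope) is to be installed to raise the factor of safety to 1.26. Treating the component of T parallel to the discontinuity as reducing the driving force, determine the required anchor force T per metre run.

Resolving forces along and normal to the sliding plane, with the horizontal anchor force T adding T·sinα to the effective normal force and T·cosα acting up the plane against the driving force:
FS = [c_jL + (W cosα − U − V sinα + T sinα) tanφ] / [W sinα + V cosα − T cosα]
Without the anchor: N' = 335.2 kN/m, driving T_d = 168.5 kN/m, resisting R = 7·11.3 + 335.2·tan20.1° = 201.8 kN/m, FS = 1.20.
Setting FS = 1.26 and solving for T:
1.26·(168.5 − T cos23.6°) = 201.8 + T sin23.6°·tan20.1°
T·(sin23.6°·tan20.1° + 1.26·cos23.6°) = 1.26·168.5 − 201.8
T·(0.4003·0.3659 + 1.26·0.9164) = 212.3 − 201.8 = 10.5
T·1.3011 = 10.5
T = 8.1 kN/m

T = 8 kN/m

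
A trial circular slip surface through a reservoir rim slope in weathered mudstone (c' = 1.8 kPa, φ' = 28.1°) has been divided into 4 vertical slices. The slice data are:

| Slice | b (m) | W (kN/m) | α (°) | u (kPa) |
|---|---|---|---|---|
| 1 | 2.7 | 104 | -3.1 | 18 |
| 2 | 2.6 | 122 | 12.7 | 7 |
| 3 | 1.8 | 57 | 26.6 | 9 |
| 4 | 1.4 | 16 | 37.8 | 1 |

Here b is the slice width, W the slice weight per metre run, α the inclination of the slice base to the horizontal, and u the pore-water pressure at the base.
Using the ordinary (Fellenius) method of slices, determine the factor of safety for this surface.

Ordinary method of slices: FS = Σ[c'·Δl_i + (W_i cosα_i − u_i·Δl_i)·tanφ'] / Σ W_i sinα_i, with Δl_i = b_i / cosα_i.
Slice 1: Δl = 2.7/cos(-3.1°) = 2.704 m; N'_1 = 104·cos(-3.1°) − 18·2.704 = 55.2; c'Δl = 4.87; W sinα = -5.6
Slice 2: Δl = 2.6/cos12.7° = 2.665 m; N'_2 = 122·cos12.7° − 7·2.665 = 100.4; c'Δl = 4.80; W sinα = 26.8
Slice 3: Δl = 1.8/cos26.6° = 2.013 m; N'_3 = 57·cos26.6° − 9·2.013 = 32.8; c'Δl = 3.62; W sinα = 25.5
Slice 4: Δl = 1.4/cos37.8° = 1.772 m; N'_4 = 16·cos37.8° − 1·1.772 = 10.9; c'Δl = 3.19; W sinα = 9.8
Σc'Δl = 16.5 kN/m; ΣN' = 199.3 kN/m; ΣW sinα = 56.5 kN/m
Resisting = 16.5 + 199.3·tan28.1° = 16.5 + 106.4 = 122.9 kN/m
FS = 122.9 / 56.5 = 2.174

FS = 2.17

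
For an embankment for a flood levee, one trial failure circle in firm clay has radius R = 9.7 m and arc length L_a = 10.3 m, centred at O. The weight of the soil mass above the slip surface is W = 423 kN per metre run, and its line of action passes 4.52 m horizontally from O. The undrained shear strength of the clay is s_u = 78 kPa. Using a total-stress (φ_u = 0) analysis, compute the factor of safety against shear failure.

FS = 4.08

Taking moments about the centre O, the resisting moment is provided by the undrained shear strength acting along the arc:
M_R = s_u·L_a·R = 78·10.30·9.7 = 7793.0 kN·m/m
M_D = W·d = 423·4.52 = 1912.0 kN·m/m
FS = M_R / M_D = 7793.0 / 1912.0 = 4.076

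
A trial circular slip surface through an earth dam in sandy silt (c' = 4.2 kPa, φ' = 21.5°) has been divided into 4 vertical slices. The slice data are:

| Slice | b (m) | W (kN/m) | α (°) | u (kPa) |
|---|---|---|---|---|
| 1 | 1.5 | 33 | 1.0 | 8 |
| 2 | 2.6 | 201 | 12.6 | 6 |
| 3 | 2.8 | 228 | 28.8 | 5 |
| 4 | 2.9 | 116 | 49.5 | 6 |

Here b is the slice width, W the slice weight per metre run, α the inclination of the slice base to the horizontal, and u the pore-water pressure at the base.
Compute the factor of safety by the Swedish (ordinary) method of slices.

FS = 0.91

Ordinary method of slices: FS = Σ[c'·Δl_i + (W_i cosα_i − u_i·Δl_i)·tanφ'] / Σ W_i sinα_i, with Δl_i = b_i / cosα_i.
Slice 1: Δl = 1.5/cos1.0° = 1.500 m; N'_1 = 33·cos1.0° − 8·1.500 = 21.0; c'Δl = 6.30; W sinα = 0.6
Slice 2: Δl = 2.6/cos12.6° = 2.664 m; N'_2 = 201·cos12.6° − 6·2.664 = 180.2; c'Δl = 11.19; W sinα = 43.8
Slice 3: Δl = 2.8/cos28.8° = 3.195 m; N'_3 = 228·cos28.8° − 5·3.195 = 183.8; c'Δl = 13.42; W sinα = 109.8
Slice 4: Δl = 2.9/cos49.5° = 4.465 m; N'_4 = 116·cos49.5° − 6·4.465 = 48.5; c'Δl = 18.75; W sinα = 88.2
Σc'Δl = 49.7 kN/m; ΣN' = 433.5 kN/m; ΣW sinα = 242.5 kN/m
Resisting = 49.7 + 433.5·tan21.5° = 49.7 + 170.8 = 220.4 kN/m
FS = 220.4 / 242.5 = 0.909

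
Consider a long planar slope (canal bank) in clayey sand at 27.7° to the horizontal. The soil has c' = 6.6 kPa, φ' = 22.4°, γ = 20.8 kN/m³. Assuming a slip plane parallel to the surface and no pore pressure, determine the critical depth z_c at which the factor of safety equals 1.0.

Setting FS = 1.00 in FS = [c' + γz cos²β tanφ'] / [γz sinβ cosβ] and solving for z:
z = c' / [γ cosβ (FS·sinβ − cosβ·tanφ')]
  = 6.6 / [20.8·cos27.7°·(1.00·sin27.7° − cos27.7°·tan22.4°)]
  = 6.6 / [20.8·0.8854·(1.00·0.4648 − 0.8854·0.4122)]
  = 6.6 / 1.8399 = 3.587 m

z_c = 3.59 m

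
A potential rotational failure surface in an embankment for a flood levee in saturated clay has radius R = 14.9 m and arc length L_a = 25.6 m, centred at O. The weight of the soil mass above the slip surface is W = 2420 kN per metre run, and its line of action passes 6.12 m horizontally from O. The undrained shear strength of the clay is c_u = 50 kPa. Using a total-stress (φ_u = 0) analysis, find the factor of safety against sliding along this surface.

Taking moments about the centre O, the resisting moment is provided by the undrained shear strength acting along the arc:
M_R = c_u·L_a·R = 50·25.60·14.9 = 19072.0 kN·m/m
M_D = W·d = 2420·6.12 = 14810.4 kN·m/m
FS = M_R / M_D = 19072.0 / 14810.4 = 1.288

FS = 1.29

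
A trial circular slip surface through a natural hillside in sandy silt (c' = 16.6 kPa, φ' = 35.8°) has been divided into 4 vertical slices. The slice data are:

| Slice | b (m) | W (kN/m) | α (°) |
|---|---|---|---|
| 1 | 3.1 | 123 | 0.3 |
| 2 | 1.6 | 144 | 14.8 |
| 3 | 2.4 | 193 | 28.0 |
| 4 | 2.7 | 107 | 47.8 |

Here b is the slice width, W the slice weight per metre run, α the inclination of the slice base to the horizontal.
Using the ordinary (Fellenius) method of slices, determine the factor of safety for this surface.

FS = 2.68

Ordinary method of slices: FS = Σ[c'·Δl_i + (W_i cosα_i)·tanφ'] / Σ W_i sinα_i, with Δl_i = b_i / cosα_i.
Slice 1: Δl = 3.1/cos0.3° = 3.100 m; N'_1 = 123·cos0.3° = 123.0; c'Δl = 51.46; W sinα = 0.6
Slice 2: Δl = 1.6/cos14.8° = 1.655 m; N'_2 = 144·cos14.8° = 139.2; c'Δl = 27.47; W sinα = 36.8
Slice 3: Δl = 2.4/cos28.0° = 2.718 m; N'_3 = 193·cos28.0° = 170.4; c'Δl = 45.12; W sinα = 90.6
Slice 4: Δl = 2.7/cos47.8° = 4.020 m; N'_4 = 107·cos47.8° = 71.9; c'Δl = 66.72; W sinα = 79.3
Σc'Δl = 190.8 kN/m; ΣN' = 504.5 kN/m; ΣW sinα = 207.3 kN/m
Resisting = 190.8 + 504.5·tan35.8° = 190.8 + 363.9 = 554.6 kN/m
FS = 554.6 / 207.3 = 2.676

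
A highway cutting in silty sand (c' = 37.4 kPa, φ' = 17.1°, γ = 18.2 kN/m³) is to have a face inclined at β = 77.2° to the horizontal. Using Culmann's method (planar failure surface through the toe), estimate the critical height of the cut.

H_c = 15.28 m

Culmann's analysis gives the critical failure plane at α_cr = (β + φ')/2 = (77.2 + 17.1)/2 = 47.2°, and the critical height
H_c = (4c'/γ) · sinβ cosφ' / [1 − cos(β − φ')]
    = (4·37.4/18.2) · sin77.2°·cos17.1° / [1 − cos(60.1°)]
    = 8.220 · 0.9751·0.9558 / [1 − 0.4985]
    = 8.220 · 0.9320 / 0.5015
    = 15.28 m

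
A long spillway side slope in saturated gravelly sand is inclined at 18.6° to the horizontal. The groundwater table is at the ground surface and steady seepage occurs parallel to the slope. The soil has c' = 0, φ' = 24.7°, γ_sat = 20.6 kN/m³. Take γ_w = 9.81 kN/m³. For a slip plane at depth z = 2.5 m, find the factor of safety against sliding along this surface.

With seepage parallel to the slope and the water table at the surface, the effective normal stress on the slip plane uses the buoyant unit weight γ' = γ_sat − γ_w while the driving shear stress uses γ_sat:
FS = [c' + γ' z cos²β tanφ'] / [γ_sat z sinβ cosβ]
(For c' = 0 this reduces to FS = (γ'/γ_sat)·tanφ'/tanβ.)
γ' = 20.6 − 9.81 = 10.79 kN/m³
Numerator = 0.0 + 10.79·2.5·cos²18.6°·tan24.7° = 0.0 + 10.79·2.5·0.8983·0.4599 = 11.145 kPa
Denominator = 20.6·2.5·sin18.6°·cos18.6° = 20.6·2.5·0.3190·0.9478 = 15.568 kPa
FS = 11.145 / 15.568 = 0.716

FS = 0.72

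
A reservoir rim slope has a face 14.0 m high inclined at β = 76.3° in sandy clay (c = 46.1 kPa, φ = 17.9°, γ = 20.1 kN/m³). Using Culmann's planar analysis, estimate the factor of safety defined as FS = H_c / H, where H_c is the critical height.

H_c = (4c/γ) · sinβ cosφ / [1 − cos(β − φ)]
    = (4·46.1/20.1) · sin76.3°·cos17.9° / [1 − cos58.4°]
    = 9.174 · 0.9245 / 0.4760 = 17.82 m
FS = H_c / H = 17.82 / 14.0 = 1.273

FS = 1.27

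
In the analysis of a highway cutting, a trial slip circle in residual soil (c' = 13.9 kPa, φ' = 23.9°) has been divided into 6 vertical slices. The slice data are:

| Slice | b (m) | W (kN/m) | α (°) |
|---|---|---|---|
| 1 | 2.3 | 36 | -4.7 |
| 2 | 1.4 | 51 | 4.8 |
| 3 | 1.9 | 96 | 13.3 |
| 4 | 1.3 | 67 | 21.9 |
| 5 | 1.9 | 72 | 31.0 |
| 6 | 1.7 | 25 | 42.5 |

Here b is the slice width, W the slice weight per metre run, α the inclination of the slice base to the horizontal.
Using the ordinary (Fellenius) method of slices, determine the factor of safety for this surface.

FS = 2.97

Ordinary method of slices: FS = Σ[c'·Δl_i + (W_i cosα_i)·tanφ'] / Σ W_i sinα_i, with Δl_i = b_i / cosα_i.
Slice 1: Δl = 2.3/cos(-4.7°) = 2.308 m; N'_1 = 36·cos(-4.7°) = 35.9; c'Δl = 32.08; W sinα = -2.9
Slice 2: Δl = 1.4/cos4.8° = 1.405 m; N'_2 = 51·cos4.8° = 50.8; c'Δl = 19.53; W sinα = 4.3
Slice 3: Δl = 1.9/cos13.3° = 1.952 m; N'_3 = 96·cos13.3° = 93.4; c'Δl = 27.14; W sinα = 22.1
Slice 4: Δl = 1.3/cos21.9° = 1.401 m; N'_4 = 67·cos21.9° = 62.2; c'Δl = 19.48; W sinα = 25.0
Slice 5: Δl = 1.9/cos31.0° = 2.217 m; N'_5 = 72·cos31.0° = 61.7; c'Δl = 30.81; W sinα = 37.1
Slice 6: Δl = 1.7/cos42.5° = 2.306 m; N'_6 = 25·cos42.5° = 18.4; c'Δl = 32.05; W sinα = 16.9
Σc'Δl = 161.1 kN/m; ΣN' = 322.4 kN/m; ΣW sinα = 102.4 kN/m
Resisting = 161.1 + 322.4·tan23.9° = 161.1 + 142.9 = 304.0 kN/m
FS = 304.0 / 102.4 = 2.969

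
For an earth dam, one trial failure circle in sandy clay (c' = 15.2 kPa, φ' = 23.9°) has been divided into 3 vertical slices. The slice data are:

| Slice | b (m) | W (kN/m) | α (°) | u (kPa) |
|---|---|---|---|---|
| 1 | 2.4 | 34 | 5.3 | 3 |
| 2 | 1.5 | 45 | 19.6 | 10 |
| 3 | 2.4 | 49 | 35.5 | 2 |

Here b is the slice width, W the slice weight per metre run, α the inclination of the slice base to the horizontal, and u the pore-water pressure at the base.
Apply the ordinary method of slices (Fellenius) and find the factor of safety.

Ordinary method of slices: FS = Σ[c'·Δl_i + (W_i cosα_i − u_i·Δl_i)·tanφ'] / Σ W_i sinα_i, with Δl_i = b_i / cosα_i.
Slice 1: Δl = 2.4/cos5.3° = 2.410 m; N'_1 = 34·cos5.3° − 3·2.410 = 26.6; c'Δl = 36.64; W sinα = 3.1
Slice 2: Δl = 1.5/cos19.6° = 1.592 m; N'_2 = 45·cos19.6° − 10·1.592 = 26.5; c'Δl = 24.20; W sinα = 15.1
Slice 3: Δl = 2.4/cos35.5° = 2.948 m; N'_3 = 49·cos35.5° − 2·2.948 = 34.0; c'Δl = 44.81; W sinα = 28.5
Σc'Δl = 105.6 kN/m; ΣN' = 87.1 kN/m; ΣW sinα = 46.7 kN/m
Resisting = 105.6 + 87.1·tan23.9° = 105.6 + 38.6 = 144.2 kN/m
FS = 144.2 / 46.7 = 3.089

FS = 3.09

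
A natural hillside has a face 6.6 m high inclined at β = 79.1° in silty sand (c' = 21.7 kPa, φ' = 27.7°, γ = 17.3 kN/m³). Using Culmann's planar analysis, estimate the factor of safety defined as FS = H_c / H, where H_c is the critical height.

H_c = (4c'/γ) · sinβ cosφ' / [1 − cos(β − φ')]
    = (4·21.7/17.3) · sin79.1°·cos27.7° / [1 − cos51.4°]
    = 5.017 · 0.8694 / 0.3761 = 11.60 m
FS = H_c / H = 11.60 / 6.6 = 1.757

FS = 1.76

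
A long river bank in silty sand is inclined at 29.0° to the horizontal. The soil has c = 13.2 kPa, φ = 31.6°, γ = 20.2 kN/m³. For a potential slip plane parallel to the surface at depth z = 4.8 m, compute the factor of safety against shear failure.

For an infinite slope with a slip plane parallel to the surface (no pore pressure): FS = [c + γz cos²β tanφ] / [γz sinβ cosβ].
γz = 20.2·4.8 = 96.96 kN/m²
Numerator = 13.2 + 96.96·cos²29.0°·tan31.6° = 13.2 + 96.96·0.7650·0.6152 = 58.830 kPa
Denominator = 96.96·sin29.0°·cos29.0° = 96.96·0.4848·0.8746 = 41.113 kPa
FS = 58.830 / 41.113 = 1.431

FS = 1.43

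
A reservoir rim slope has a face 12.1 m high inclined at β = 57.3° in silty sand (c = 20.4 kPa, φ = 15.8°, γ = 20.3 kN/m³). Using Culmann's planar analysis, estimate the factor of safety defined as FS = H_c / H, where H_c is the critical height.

H_c = (4c/γ) · sinβ cosφ / [1 − cos(β − φ)]
    = (4·20.4/20.3) · sin57.3°·cos15.8° / [1 − cos41.5°]
    = 4.020 · 0.8097 / 0.2510 = 12.97 m
FS = H_c / H = 12.97 / 12.1 = 1.071

FS = 1.07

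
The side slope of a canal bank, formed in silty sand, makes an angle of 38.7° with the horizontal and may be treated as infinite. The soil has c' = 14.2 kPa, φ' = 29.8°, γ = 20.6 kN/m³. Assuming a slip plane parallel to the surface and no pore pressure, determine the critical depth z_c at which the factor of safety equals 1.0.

Setting FS = 1.00 in FS = [c' + γz cos²β tanφ'] / [γz sinβ cosβ] and solving for z:
z = c' / [γ cosβ (FS·sinβ − cosβ·tanφ')]
  = 14.2 / [20.6·cos38.7°·(1.00·sin38.7° − cos38.7°·tan29.8°)]
  = 14.2 / [20.6·0.7804·(1.00·0.6252 − 0.7804·0.5727)]
  = 14.2 / 2.8663 = 4.954 m

z_c = 4.95 m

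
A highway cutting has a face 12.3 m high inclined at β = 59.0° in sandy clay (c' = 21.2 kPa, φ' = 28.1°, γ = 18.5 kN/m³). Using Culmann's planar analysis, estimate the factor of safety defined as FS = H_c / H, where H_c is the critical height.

FS = 1.99

H_c = (4c'/γ) · sinβ cosφ' / [1 − cos(β − φ')]
    = (4·21.2/18.5) · sin59.0°·cos28.1° / [1 − cos30.9°]
    = 4.584 · 0.7561 / 0.1419 = 24.42 m
FS = H_c / H = 24.42 / 12.3 = 1.985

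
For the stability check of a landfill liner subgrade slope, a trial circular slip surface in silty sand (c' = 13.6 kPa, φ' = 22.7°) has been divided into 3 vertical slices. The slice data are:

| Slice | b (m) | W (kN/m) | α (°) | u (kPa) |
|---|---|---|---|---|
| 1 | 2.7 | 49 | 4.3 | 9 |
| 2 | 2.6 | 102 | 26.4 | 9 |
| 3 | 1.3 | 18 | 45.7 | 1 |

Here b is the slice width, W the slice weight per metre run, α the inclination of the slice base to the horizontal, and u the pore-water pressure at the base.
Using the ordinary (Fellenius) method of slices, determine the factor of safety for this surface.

FS = 2.32

Ordinary method of slices: FS = Σ[c'·Δl_i + (W_i cosα_i − u_i·Δl_i)·tanφ'] / Σ W_i sinα_i, with Δl_i = b_i / cosα_i.
Slice 1: Δl = 2.7/cos4.3° = 2.708 m; N'_1 = 49·cos4.3° − 9·2.708 = 24.5; c'Δl = 36.82; W sinα = 3.7
Slice 2: Δl = 2.6/cos26.4° = 2.903 m; N'_2 = 102·cos26.4° − 9·2.903 = 65.2; c'Δl = 39.48; W sinα = 45.4
Slice 3: Δl = 1.3/cos45.7° = 1.861 m; N'_3 = 18·cos45.7° − 1·1.861 = 10.7; c'Δl = 25.31; W sinα = 12.9
Σc'Δl = 101.6 kN/m; ΣN' = 100.4 kN/m; ΣW sinα = 61.9 kN/m
Resisting = 101.6 + 100.4·tan22.7° = 101.6 + 42.0 = 143.6 kN/m
FS = 143.6 / 61.9 = 2.320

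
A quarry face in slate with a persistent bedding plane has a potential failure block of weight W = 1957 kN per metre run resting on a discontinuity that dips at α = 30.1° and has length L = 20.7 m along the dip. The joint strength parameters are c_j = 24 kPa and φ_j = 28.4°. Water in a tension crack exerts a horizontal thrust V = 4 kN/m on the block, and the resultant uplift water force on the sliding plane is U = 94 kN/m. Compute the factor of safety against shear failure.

Resolving the block weight along and normal to the plane and applying the Mohr–Coulomb strength on the joint:
N' = W cosα − U − V sinα = 1957·cos30.1° − 94 − 4·sin30.1° = 1597.1 kN/m
Driving force T = W sinα + V cosα = 1957·sin30.1° + 4·cos30.1° = 984.9 kN/m
Resisting force R = c_j·L + N'·tanφ_j = 24·20.7 + 1597.1·tan28.4° = 496.8 + 863.5 = 1360.3 kN/m
FS = R / T = 1360.3 / 984.9 = 1.381

FS = 1.38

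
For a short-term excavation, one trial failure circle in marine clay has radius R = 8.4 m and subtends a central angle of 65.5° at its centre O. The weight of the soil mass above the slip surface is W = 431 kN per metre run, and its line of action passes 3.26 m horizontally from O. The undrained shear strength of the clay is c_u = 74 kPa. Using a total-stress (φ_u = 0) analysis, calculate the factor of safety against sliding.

Taking moments about the centre O, the resisting moment is provided by the undrained shear strength acting along the arc:
Arc length L_a = R·θ = 8.4·(65.5°·π/180) = 8.4·1.1432 = 9.60 m
M_R = c_u·L_a·R = 74·9.60·8.4 = 5969.1 kN·m/m
M_D = W·d = 431·3.26 = 1405.1 kN·m/m
FS = M_R / M_D = 5969.1 / 1405.1 = 4.248

FS = 4.25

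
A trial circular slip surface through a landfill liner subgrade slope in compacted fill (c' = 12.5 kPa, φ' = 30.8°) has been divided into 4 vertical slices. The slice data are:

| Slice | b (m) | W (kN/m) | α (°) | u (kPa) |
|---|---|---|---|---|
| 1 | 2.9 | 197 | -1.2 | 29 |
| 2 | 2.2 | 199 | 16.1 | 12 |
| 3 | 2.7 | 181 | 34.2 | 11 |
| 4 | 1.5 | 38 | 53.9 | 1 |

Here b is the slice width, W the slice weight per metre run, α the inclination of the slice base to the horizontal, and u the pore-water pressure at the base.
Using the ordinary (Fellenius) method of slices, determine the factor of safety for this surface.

Ordinary method of slices: FS = Σ[c'·Δl_i + (W_i cosα_i − u_i·Δl_i)·tanφ'] / Σ W_i sinα_i, with Δl_i = b_i / cosα_i.
Slice 1: Δl = 2.9/cos(-1.2°) = 2.901 m; N'_1 = 197·cos(-1.2°) − 29·2.901 = 112.8; c'Δl = 36.26; W sinα = -4.1
Slice 2: Δl = 2.2/cos16.1° = 2.290 m; N'_2 = 199·cos16.1° − 12·2.290 = 163.7; c'Δl = 28.62; W sinα = 55.2
Slice 3: Δl = 2.7/cos34.2° = 3.264 m; N'_3 = 181·cos34.2° − 11·3.264 = 113.8; c'Δl = 40.81; W sinα = 101.7
Slice 4: Δl = 1.5/cos53.9° = 2.546 m; N'_4 = 38·cos53.9° − 1·2.546 = 19.8; c'Δl = 31.82; W sinα = 30.7
Σc'Δl = 137.5 kN/m; ΣN' = 410.2 kN/m; ΣW sinα = 183.5 kN/m
Resisting = 137.5 + 410.2·tan30.8° = 137.5 + 244.5 = 382.0 kN/m
FS = 382.0 / 183.5 = 2.082

FS = 2.08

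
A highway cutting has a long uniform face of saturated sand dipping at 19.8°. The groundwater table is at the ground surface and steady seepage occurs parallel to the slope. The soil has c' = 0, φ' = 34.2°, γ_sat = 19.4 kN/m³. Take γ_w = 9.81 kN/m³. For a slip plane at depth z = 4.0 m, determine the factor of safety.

FS = 0.93

With seepage parallel to the slope and the water table at the surface, the effective normal stress on the slip plane uses the buoyant unit weight γ' = γ_sat − γ_w while the driving shear stress uses γ_sat:
FS = [c' + γ' z cos²β tanφ'] / [γ_sat z sinβ cosβ]
(For c' = 0 this reduces to FS = (γ'/γ_sat)·tanφ'/tanβ.)
γ' = 19.4 − 9.81 = 9.59 kN/m³
Numerator = 0.0 + 9.59·4.0·cos²19.8°·tan34.2° = 0.0 + 9.59·4.0·0.8853·0.6796 = 23.078 kPa
Denominator = 19.4·4.0·sin19.8°·cos19.8° = 19.4·4.0·0.3387·0.9409 = 24.732 kPa
FS = 23.078 / 24.732 = 0.933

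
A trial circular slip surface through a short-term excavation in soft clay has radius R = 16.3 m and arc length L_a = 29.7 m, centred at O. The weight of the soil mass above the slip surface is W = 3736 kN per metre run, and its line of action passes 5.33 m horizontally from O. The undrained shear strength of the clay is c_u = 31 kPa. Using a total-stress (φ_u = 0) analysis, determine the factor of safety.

FS = 0.75

Taking moments about the centre O, the resisting moment is provided by the undrained shear strength acting along the arc:
M_R = c_u·L_a·R = 31·29.70·16.3 = 15007.4 kN·m/m
M_D = W·d = 3736·5.33 = 19912.9 kN·m/m
FS = M_R / M_D = 15007.4 / 19912.9 = 0.754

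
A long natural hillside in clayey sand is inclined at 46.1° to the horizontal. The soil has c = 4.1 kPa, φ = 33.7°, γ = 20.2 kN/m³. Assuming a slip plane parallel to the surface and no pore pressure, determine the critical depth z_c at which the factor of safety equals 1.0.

Setting FS = 1.00 in FS = [c + γz cos²β tanφ] / [γz sinβ cosβ] and solving for z:
z = c / [γ cosβ (FS·sinβ − cosβ·tanφ)]
  = 4.1 / [20.2·cos46.1°·(1.00·sin46.1° − cos46.1°·tan33.7°)]
  = 4.1 / [20.2·0.6934·(1.00·0.7206 − 0.6934·0.6669)]
  = 4.1 / 3.6153 = 1.134 m

z_c = 1.13 m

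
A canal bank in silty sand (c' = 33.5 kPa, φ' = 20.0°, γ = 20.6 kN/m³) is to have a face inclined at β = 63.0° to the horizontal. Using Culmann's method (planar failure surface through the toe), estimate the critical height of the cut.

H_c = 20.27 m

Culmann's analysis gives the critical failure plane at α_cr = (β + φ')/2 = (63.0 + 20.0)/2 = 41.5°, and the critical height
H_c = (4c'/γ) · sinβ cosφ' / [1 − cos(β − φ')]
    = (4·33.5/20.6) · sin63.0°·cos20.0° / [1 − cos(43.0°)]
    = 6.505 · 0.8910·0.9397 / [1 − 0.7314]
    = 6.505 · 0.8373 / 0.2686
    = 20.27 m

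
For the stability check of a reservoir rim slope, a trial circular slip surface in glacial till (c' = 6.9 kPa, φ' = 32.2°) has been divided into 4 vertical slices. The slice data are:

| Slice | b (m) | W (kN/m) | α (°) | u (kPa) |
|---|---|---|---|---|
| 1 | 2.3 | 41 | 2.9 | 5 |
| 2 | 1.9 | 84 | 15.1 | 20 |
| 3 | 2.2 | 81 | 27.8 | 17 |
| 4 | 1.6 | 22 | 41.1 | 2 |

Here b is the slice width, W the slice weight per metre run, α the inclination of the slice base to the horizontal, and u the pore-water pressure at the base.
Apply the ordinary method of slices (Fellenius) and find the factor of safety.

FS = 1.74

Ordinary method of slices: FS = Σ[c'·Δl_i + (W_i cosα_i − u_i·Δl_i)·tanφ'] / Σ W_i sinα_i, with Δl_i = b_i / cosα_i.
Slice 1: Δl = 2.3/cos2.9° = 2.303 m; N'_1 = 41·cos2.9° − 5·2.303 = 29.4; c'Δl = 15.89; W sinα = 2.1
Slice 2: Δl = 1.9/cos15.1° = 1.968 m; N'_2 = 84·cos15.1° − 20·1.968 = 41.7; c'Δl = 13.58; W sinα = 21.9
Slice 3: Δl = 2.2/cos27.8° = 2.487 m; N'_3 = 81·cos27.8° − 17·2.487 = 29.4; c'Δl = 17.16; W sinα = 37.8
Slice 4: Δl = 1.6/cos41.1° = 2.123 m; N'_4 = 22·cos41.1° − 2·2.123 = 12.3; c'Δl = 14.65; W sinα = 14.5
Σc'Δl = 61.3 kN/m; ΣN' = 112.9 kN/m; ΣW sinα = 76.2 kN/m
Resisting = 61.3 + 112.9·tan32.2° = 61.3 + 71.1 = 132.4 kN/m
FS = 132.4 / 76.2 = 1.737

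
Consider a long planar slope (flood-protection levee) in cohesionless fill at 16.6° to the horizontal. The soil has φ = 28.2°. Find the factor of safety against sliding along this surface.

FS = 1.80

For a dry cohesionless infinite slope the factor of safety is FS = tanφ / tanβ.
FS = tan28.2° / tan16.6° = 0.5362 / 0.2981 = 1.799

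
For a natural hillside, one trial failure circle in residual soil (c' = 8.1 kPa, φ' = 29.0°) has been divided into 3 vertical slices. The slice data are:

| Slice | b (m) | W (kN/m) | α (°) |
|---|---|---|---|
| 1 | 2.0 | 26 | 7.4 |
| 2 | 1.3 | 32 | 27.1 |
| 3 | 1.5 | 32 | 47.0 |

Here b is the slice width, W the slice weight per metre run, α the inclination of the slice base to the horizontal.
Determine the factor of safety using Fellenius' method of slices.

FS = 2.13

Ordinary method of slices: FS = Σ[c'·Δl_i + (W_i cosα_i)·tanφ'] / Σ W_i sinα_i, with Δl_i = b_i / cosα_i.
Slice 1: Δl = 2.0/cos7.4° = 2.017 m; N'_1 = 26·cos7.4° = 25.8; c'Δl = 16.34; W sinα = 3.3
Slice 2: Δl = 1.3/cos27.1° = 1.460 m; N'_2 = 32·cos27.1° = 28.5; c'Δl = 11.83; W sinα = 14.6
Slice 3: Δl = 1.5/cos47.0° = 2.199 m; N'_3 = 32·cos47.0° = 21.8; c'Δl = 17.82; W sinα = 23.4
Σc'Δl = 46.0 kN/m; ΣN' = 76.1 kN/m; ΣW sinα = 41.3 kN/m
Resisting = 46.0 + 76.1·tan29.0° = 46.0 + 42.2 = 88.2 kN/m
FS = 88.2 / 41.3 = 2.133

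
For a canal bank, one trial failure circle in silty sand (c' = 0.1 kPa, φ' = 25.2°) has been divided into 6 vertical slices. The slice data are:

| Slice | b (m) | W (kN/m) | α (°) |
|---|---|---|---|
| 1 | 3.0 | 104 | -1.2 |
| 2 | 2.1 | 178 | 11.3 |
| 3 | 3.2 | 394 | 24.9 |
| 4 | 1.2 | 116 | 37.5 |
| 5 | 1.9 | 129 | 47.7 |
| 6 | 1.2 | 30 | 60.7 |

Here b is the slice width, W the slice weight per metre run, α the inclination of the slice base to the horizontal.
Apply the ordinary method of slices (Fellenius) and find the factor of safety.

FS = 1.00

Ordinary method of slices: FS = Σ[c'·Δl_i + (W_i cosα_i)·tanφ'] / Σ W_i sinα_i, with Δl_i = b_i / cosα_i.
Slice 1: Δl = 3.0/cos(-1.2°) = 3.001 m; N'_1 = 104·cos(-1.2°) = 104.0; c'Δl = 0.30; W sinα = -2.2
Slice 2: Δl = 2.1/cos11.3° = 2.142 m; N'_2 = 178·cos11.3° = 174.5; c'Δl = 0.21; W sinα = 34.9
Slice 3: Δl = 3.2/cos24.9° = 3.528 m; N'_3 = 394·cos24.9° = 357.4; c'Δl = 0.35; W sinα = 165.9
Slice 4: Δl = 1.2/cos37.5° = 1.513 m; N'_4 = 116·cos37.5° = 92.0; c'Δl = 0.15; W sinα = 70.6
Slice 5: Δl = 1.9/cos47.7° = 2.823 m; N'_5 = 129·cos47.7° = 86.8; c'Δl = 0.28; W sinα = 95.4
Slice 6: Δl = 1.2/cos60.7° = 2.452 m; N'_6 = 30·cos60.7° = 14.7; c'Δl = 0.25; W sinα = 26.2
Σc'Δl = 1.5 kN/m; ΣN' = 829.4 kN/m; ΣW sinα = 390.8 kN/m
Resisting = 1.5 + 829.4·tan25.2° = 1.5 + 390.3 = 391.8 kN/m
FS = 391.8 / 390.8 = 1.003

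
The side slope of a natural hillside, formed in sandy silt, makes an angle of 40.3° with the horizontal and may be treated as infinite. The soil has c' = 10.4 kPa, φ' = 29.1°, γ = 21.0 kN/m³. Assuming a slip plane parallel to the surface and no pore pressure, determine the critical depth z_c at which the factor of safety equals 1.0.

z_c = 2.92 m

Setting FS = 1.00 in FS = [c' + γz cos²β tanφ'] / [γz sinβ cosβ] and solving for z:
z = c' / [γ cosβ (FS·sinβ − cosβ·tanφ')]
  = 10.4 / [21.0·cos40.3°·(1.00·sin40.3° − cos40.3°·tan29.1°)]
  = 10.4 / [21.0·0.7627·(1.00·0.6468 − 0.7627·0.5566)]
  = 10.4 / 3.5603 = 2.921 m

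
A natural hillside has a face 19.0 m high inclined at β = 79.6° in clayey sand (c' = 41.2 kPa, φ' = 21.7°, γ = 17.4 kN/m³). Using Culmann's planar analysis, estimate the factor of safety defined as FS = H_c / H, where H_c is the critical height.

FS = 0.97

H_c = (4c'/γ) · sinβ cosφ' / [1 − cos(β − φ')]
    = (4·41.2/17.4) · sin79.6°·cos21.7° / [1 − cos57.9°]
    = 9.471 · 0.9139 / 0.4686 = 18.47 m
FS = H_c / H = 18.47 / 19.0 = 0.972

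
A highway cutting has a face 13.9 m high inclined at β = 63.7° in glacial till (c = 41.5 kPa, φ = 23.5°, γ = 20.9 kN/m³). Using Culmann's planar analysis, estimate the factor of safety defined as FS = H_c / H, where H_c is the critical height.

H_c = (4c/γ) · sinβ cosφ / [1 − cos(β − φ)]
    = (4·41.5/20.9) · sin63.7°·cos23.5° / [1 − cos40.2°]
    = 7.943 · 0.8221 / 0.2362 = 27.64 m
FS = H_c / H = 27.64 / 13.9 = 1.989

FS = 1.99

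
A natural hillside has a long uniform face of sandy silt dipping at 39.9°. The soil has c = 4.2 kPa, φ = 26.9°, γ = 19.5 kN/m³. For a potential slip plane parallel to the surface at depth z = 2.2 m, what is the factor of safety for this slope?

For an infinite slope with a slip plane parallel to the surface (no pore pressure): FS = [c + γz cos²β tanφ] / [γz sinβ cosβ].
γz = 19.5·2.2 = 42.90 kN/m²
Numerator = 4.2 + 42.90·cos²39.9°·tan26.9° = 4.2 + 42.90·0.5885·0.5073 = 17.009 kPa
Denominator = 42.90·sin39.9°·cos39.9° = 42.90·0.6414·0.7672 = 21.111 kPa
FS = 17.009 / 21.111 = 0.806

FS = 0.81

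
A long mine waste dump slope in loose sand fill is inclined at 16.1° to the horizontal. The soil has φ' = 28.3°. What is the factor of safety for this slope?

FS = 1.87

For a dry cohesionless infinite slope the factor of safety is FS = tanφ' / tanβ.
FS = tan28.3° / tan16.1° = 0.5384 / 0.2886 = 1.865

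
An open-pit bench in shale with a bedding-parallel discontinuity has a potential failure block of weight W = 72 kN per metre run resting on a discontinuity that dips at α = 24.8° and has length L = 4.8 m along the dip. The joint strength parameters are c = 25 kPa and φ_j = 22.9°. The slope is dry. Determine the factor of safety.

FS = 4.89

Resolving the block weight along and normal to the plane and applying the Mohr–Coulomb strength on the joint:
N' = W cosα = 72·cos24.8° = 65.4 kN/m
Driving force T = W sinα = 72·sin24.8° = 30.2 kN/m
Resisting force R = c·L + N'·tanφ_j = 25·4.8 + 65.4·tan22.9° = 120.0 + 27.6 = 147.6 kN/m
FS = R / T = 147.6 / 30.2 = 4.888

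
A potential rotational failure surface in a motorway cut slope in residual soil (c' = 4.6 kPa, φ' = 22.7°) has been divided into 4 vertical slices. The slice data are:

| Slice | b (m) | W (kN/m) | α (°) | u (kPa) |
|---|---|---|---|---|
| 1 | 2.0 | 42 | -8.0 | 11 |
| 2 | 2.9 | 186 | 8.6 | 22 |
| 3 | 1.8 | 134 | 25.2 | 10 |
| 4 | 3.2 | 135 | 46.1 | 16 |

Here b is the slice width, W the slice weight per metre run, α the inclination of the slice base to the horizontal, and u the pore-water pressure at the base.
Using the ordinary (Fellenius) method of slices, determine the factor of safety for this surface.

FS = 0.92

Ordinary method of slices: FS = Σ[c'·Δl_i + (W_i cosα_i − u_i·Δl_i)·tanφ'] / Σ W_i sinα_i, with Δl_i = b_i / cosα_i.
Slice 1: Δl = 2.0/cos(-8.0°) = 2.020 m; N'_1 = 42·cos(-8.0°) − 11·2.020 = 19.4; c'Δl = 9.29; W sinα = -5.8
Slice 2: Δl = 2.9/cos8.6° = 2.933 m; N'_2 = 186·cos8.6° − 22·2.933 = 119.4; c'Δl = 13.49; W sinα = 27.8
Slice 3: Δl = 1.8/cos25.2° = 1.989 m; N'_3 = 134·cos25.2° − 10·1.989 = 101.4; c'Δl = 9.15; W sinα = 57.1
Slice 4: Δl = 3.2/cos46.1° = 4.615 m; N'_4 = 135·cos46.1° − 16·4.615 = 19.8; c'Δl = 21.23; W sinα = 97.3
Σc'Δl = 53.2 kN/m; ΣN' = 259.9 kN/m; ΣW sinα = 176.3 kN/m
Resisting = 53.2 + 259.9·tan22.7° = 53.2 + 108.7 = 161.9 kN/m
FS = 161.9 / 176.3 = 0.918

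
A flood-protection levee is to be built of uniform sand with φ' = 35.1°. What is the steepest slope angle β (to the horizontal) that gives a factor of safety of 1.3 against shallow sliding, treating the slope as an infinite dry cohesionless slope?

β = 28.4°

For an infinite dry cohesionless slope FS = tanφ'/tanβ, so tanβ = tanφ' / FS.
tanβ = tan35.1° / 1.3 = 0.7028 / 1.3 = 0.5406
β = arctan(0.5406) = 28.40°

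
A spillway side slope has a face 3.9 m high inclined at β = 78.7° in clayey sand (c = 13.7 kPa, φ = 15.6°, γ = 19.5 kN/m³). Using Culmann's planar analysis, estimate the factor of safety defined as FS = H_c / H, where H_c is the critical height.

FS = 1.24

H_c = (4c/γ) · sinβ cosφ / [1 − cos(β − φ)]
    = (4·13.7/19.5) · sin78.7°·cos15.6° / [1 − cos63.1°]
    = 2.810 · 0.9445 / 0.5476 = 4.85 m
FS = H_c / H = 4.85 / 3.9 = 1.243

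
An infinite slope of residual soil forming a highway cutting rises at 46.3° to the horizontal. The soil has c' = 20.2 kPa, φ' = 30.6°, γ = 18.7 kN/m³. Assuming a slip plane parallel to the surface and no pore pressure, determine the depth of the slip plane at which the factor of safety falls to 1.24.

Setting FS = 1.24 in FS = [c' + γz cos²β tanφ'] / [γz sinβ cosβ] and solving for z:
z = c' / [γ cosβ (FS·sinβ − cosβ·tanφ')]
  = 20.2 / [18.7·cos46.3°·(1.24·sin46.3° − cos46.3°·tan30.6°)]
  = 20.2 / [18.7·0.6909·(1.24·0.7230 − 0.6909·0.5914)]
  = 20.2 / 6.3033 = 3.205 m

z = 3.20 m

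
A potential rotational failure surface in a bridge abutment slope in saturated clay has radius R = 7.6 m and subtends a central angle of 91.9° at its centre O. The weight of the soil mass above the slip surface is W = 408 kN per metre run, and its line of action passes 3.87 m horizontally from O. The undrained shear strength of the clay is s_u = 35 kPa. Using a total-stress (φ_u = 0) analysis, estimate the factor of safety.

FS = 2.05

Taking moments about the centre O, the resisting moment is provided by the undrained shear strength acting along the arc:
Arc length L_a = R·θ = 7.6·(91.9°·π/180) = 7.6·1.6040 = 12.19 m
M_R = s_u·L_a·R = 35·12.19·7.6 = 3242.6 kN·m/m
M_D = W·d = 408·3.87 = 1579.0 kN·m/m
FS = M_R / M_D = 3242.6 / 1579.0 = 2.054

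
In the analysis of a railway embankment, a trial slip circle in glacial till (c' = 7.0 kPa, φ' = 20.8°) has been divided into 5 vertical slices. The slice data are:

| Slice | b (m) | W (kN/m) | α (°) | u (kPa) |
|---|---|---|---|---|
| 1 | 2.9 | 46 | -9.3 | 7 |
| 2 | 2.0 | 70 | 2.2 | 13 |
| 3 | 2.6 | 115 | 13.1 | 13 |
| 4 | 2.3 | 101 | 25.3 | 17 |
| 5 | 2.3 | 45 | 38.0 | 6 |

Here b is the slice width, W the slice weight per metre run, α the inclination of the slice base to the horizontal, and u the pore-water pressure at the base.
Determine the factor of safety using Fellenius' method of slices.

Ordinary method of slices: FS = Σ[c'·Δl_i + (W_i cosα_i − u_i·Δl_i)·tanφ'] / Σ W_i sinα_i, with Δl_i = b_i / cosα_i.
Slice 1: Δl = 2.9/cos(-9.3°) = 2.939 m; N'_1 = 46·cos(-9.3°) − 7·2.939 = 24.8; c'Δl = 20.57; W sinα = -7.4
Slice 2: Δl = 2.0/cos2.2° = 2.001 m; N'_2 = 70·cos2.2° − 13·2.001 = 43.9; c'Δl = 14.01; W sinα = 2.7
Slice 3: Δl = 2.6/cos13.1° = 2.669 m; N'_3 = 115·cos13.1° − 13·2.669 = 77.3; c'Δl = 18.69; W sinα = 26.1
Slice 4: Δl = 2.3/cos25.3° = 2.544 m; N'_4 = 101·cos25.3° − 17·2.544 = 48.1; c'Δl = 17.81; W sinα = 43.2
Slice 5: Δl = 2.3/cos38.0° = 2.919 m; N'_5 = 45·cos38.0° − 6·2.919 = 17.9; c'Δl = 20.43; W sinα = 27.7
Σc'Δl = 91.5 kN/m; ΣN' = 212.1 kN/m; ΣW sinα = 92.2 kN/m
Resisting = 91.5 + 212.1·tan20.8° = 91.5 + 80.6 = 172.1 kN/m
FS = 172.1 / 92.2 = 1.866

FS = 1.87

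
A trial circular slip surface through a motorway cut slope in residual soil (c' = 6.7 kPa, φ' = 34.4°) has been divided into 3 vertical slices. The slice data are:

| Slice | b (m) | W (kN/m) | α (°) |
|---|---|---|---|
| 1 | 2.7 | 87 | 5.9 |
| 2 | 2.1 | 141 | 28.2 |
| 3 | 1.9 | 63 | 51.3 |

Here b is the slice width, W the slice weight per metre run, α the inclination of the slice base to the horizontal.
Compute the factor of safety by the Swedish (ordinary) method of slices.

FS = 1.81

Ordinary method of slices: FS = Σ[c'·Δl_i + (W_i cosα_i)·tanφ'] / Σ W_i sinα_i, with Δl_i = b_i / cosα_i.
Slice 1: Δl = 2.7/cos5.9° = 2.714 m; N'_1 = 87·cos5.9° = 86.5; c'Δl = 18.19; W sinα = 8.9
Slice 2: Δl = 2.1/cos28.2° = 2.383 m; N'_2 = 141·cos28.2° = 124.3; c'Δl = 15.96; W sinα = 66.6
Slice 3: Δl = 1.9/cos51.3° = 3.039 m; N'_3 = 63·cos51.3° = 39.4; c'Δl = 20.36; W sinα = 49.2
Σc'Δl = 54.5 kN/m; ΣN' = 250.2 kN/m; ΣW sinα = 124.7 kN/m
Resisting = 54.5 + 250.2·tan34.4° = 54.5 + 171.3 = 225.8 kN/m
FS = 225.8 / 124.7 = 1.810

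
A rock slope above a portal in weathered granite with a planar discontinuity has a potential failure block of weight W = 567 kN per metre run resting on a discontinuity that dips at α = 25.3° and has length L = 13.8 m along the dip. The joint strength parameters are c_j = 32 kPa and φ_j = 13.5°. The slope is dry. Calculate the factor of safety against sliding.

FS = 2.33

Resolving the block weight along and normal to the plane and applying the Mohr–Coulomb strength on the joint:
N' = W cosα = 567·cos25.3° = 512.6 kN/m
Driving force T = W sinα = 567·sin25.3° = 242.3 kN/m
Resisting force R = c_j·L + N'·tanφ_j = 32·13.8 + 512.6·tan13.5° = 441.6 + 123.1 = 564.7 kN/m
FS = R / T = 564.7 / 242.3 = 2.330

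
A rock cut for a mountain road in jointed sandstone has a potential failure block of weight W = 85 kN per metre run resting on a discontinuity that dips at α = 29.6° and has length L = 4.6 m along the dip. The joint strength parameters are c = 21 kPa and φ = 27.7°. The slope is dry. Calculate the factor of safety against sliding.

FS = 3.23

Resolving the block weight along and normal to the plane and applying the Mohr–Coulomb strength on the joint:
N' = W cosα = 85·cos29.6° = 73.9 kN/m
Driving force T = W sinα = 85·sin29.6° = 42.0 kN/m
Resisting force R = c·L + N'·tanφ = 21·4.6 + 73.9·tan27.7° = 96.6 + 38.8 = 135.4 kN/m
FS = R / T = 135.4 / 42.0 = 3.225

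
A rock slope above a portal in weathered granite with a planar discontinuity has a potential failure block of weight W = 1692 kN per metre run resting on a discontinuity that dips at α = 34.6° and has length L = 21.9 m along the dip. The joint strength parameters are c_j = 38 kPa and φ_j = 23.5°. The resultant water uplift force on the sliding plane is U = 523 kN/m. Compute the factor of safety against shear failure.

FS = 1.26

Resolving the block weight along and normal to the plane and applying the Mohr–Coulomb strength on the joint:
N' = W cosα − U = 1692·cos34.6° − 523 = 869.7 kN/m
Driving force T = W sinα = 1692·sin34.6° = 960.8 kN/m
Resisting force R = c_j·L + N'·tanφ_j = 38·21.9 + 869.7·tan23.5° = 832.2 + 378.2 = 1210.4 kN/m
FS = R / T = 1210.4 / 960.8 = 1.260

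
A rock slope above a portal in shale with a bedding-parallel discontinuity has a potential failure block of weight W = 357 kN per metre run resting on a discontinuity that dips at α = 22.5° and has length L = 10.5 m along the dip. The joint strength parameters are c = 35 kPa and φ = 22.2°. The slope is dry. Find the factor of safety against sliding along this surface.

Resolving the block weight along and normal to the plane and applying the Mohr–Coulomb strength on the joint:
N' = W cosα = 357·cos22.5° = 329.8 kN/m
Driving force T = W sinα = 357·sin22.5° = 136.6 kN/m
Resisting force R = c·L + N'·tanφ = 35·10.5 + 329.8·tan22.2° = 367.5 + 134.6 = 502.1 kN/m
FS = R / T = 502.1 / 136.6 = 3.675

FS = 3.68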